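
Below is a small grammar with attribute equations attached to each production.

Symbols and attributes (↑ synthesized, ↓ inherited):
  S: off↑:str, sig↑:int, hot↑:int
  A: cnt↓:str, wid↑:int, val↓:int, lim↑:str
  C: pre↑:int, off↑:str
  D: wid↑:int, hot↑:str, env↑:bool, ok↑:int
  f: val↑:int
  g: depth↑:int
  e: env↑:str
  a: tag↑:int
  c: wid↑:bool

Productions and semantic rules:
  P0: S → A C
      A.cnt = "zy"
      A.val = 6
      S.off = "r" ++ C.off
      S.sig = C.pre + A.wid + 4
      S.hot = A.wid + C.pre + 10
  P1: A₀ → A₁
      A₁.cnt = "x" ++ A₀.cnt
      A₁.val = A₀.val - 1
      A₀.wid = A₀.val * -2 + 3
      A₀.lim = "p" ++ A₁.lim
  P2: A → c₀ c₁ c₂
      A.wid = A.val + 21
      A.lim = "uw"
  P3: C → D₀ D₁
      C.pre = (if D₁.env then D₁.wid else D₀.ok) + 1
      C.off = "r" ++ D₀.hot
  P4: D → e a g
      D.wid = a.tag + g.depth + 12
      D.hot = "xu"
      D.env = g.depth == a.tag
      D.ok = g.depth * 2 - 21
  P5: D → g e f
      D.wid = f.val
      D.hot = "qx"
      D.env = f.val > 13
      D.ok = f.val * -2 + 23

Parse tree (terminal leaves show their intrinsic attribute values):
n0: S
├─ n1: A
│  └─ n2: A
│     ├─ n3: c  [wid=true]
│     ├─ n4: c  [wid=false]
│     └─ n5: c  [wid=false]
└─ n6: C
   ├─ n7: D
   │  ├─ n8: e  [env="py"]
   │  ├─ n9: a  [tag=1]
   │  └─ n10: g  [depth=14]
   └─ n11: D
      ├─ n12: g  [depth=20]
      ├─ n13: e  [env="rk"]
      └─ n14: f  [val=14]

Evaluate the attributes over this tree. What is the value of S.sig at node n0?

10

1. n1.cnt = "zy"  ["zy"]
2. n1.val = 6  [6]
3. n2.cnt = "xzy"  ["x" ++ A₀.cnt]
4. n2.val = 5  [A₀.val - 1]
5. n3.wid = true  [terminal]
6. n4.wid = false  [terminal]
7. n5.wid = false  [terminal]
8. n2.wid = 26  [A.val + 21]
9. n2.lim = "uw"  ["uw"]
10. n1.wid = -9  [A₀.val * -2 + 3]
11. n1.lim = "puw"  ["p" ++ A₁.lim]
12. n8.env = "py"  [terminal]
13. n9.tag = 1  [terminal]
14. n10.depth = 14  [terminal]
15. n7.wid = 27  [a.tag + g.depth + 12]
16. n7.hot = "xu"  ["xu"]
17. n7.env = false  [g.depth == a.tag]
18. n7.ok = 7  [g.depth * 2 - 21]
19. n12.depth = 20  [terminal]
20. n13.env = "rk"  [terminal]
21. n14.val = 14  [terminal]
22. n11.wid = 14  [f.val]
23. n11.hot = "qx"  ["qx"]
24. n11.env = true  [f.val > 13]
25. n11.ok = -5  [f.val * -2 + 23]
26. n6.pre = 15  [(if D₁.env then D₁.wid else D₀.ok) + 1]
27. n6.off = "rxu"  ["r" ++ D₀.hot]
28. n0.off = "rrxu"  ["r" ++ C.off]
29. n0.sig = 10  [C.pre + A.wid + 4]
30. n0.hot = 16  [A.wid + C.pre + 10]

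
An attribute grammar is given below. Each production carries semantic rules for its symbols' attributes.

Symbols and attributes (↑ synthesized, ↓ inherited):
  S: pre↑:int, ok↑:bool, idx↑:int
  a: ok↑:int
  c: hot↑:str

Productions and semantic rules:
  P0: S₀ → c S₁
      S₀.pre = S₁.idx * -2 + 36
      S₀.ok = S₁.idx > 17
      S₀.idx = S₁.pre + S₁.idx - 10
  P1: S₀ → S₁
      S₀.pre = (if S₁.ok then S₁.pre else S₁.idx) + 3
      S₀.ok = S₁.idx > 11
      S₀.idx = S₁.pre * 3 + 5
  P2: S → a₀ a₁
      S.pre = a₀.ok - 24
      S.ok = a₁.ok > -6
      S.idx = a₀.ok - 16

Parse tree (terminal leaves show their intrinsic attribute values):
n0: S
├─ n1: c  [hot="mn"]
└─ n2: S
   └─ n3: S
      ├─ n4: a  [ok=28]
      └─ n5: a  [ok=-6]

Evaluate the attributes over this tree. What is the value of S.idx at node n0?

1. n1.hot = "mn"  [terminal]
2. n4.ok = 28  [terminal]
3. n5.ok = -6  [terminal]
4. n3.pre = 4  [a₀.ok - 24]
5. n3.ok = false  [a₁.ok > -6]
6. n3.idx = 12  [a₀.ok - 16]
7. n2.pre = 15  [(if S₁.ok then S₁.pre else S₁.idx) + 3]
8. n2.ok = true  [S₁.idx > 11]
9. n2.idx = 17  [S₁.pre * 3 + 5]
10. n0.pre = 2  [S₁.idx * -2 + 36]
11. n0.ok = false  [S₁.idx > 17]
12. n0.idx = 22  [S₁.pre + S₁.idx - 10]

22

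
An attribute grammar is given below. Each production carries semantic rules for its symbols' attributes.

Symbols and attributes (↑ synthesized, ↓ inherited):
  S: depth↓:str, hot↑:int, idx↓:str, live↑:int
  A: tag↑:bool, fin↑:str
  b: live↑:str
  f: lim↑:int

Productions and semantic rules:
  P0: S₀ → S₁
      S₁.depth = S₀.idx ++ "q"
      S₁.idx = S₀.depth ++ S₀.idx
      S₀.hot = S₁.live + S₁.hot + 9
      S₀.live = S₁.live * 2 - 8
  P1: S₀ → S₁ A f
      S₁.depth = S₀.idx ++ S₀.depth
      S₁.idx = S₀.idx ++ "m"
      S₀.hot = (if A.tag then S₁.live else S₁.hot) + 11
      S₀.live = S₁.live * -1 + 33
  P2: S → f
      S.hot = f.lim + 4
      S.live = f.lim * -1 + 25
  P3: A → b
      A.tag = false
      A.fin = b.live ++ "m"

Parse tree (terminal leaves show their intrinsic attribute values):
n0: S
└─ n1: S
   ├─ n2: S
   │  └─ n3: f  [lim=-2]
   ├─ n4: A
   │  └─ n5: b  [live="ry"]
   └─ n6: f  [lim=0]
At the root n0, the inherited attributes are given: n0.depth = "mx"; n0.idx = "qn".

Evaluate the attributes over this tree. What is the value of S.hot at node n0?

1. n0.depth = "mx"  [given at root]
2. n0.idx = "qn"  [given at root]
3. n1.depth = "qnq"  [S₀.idx ++ "q"]
4. n1.idx = "mxqn"  [S₀.depth ++ S₀.idx]
5. n2.depth = "mxqnqnq"  [S₀.idx ++ S₀.depth]
6. n2.idx = "mxqnm"  [S₀.idx ++ "m"]
7. n3.lim = -2  [terminal]
8. n2.hot = 2  [f.lim + 4]
9. n2.live = 27  [f.lim * -1 + 25]
10. n5.live = "ry"  [terminal]
11. n4.tag = false  [false]
12. n4.fin = "rym"  [b.live ++ "m"]
13. n6.lim = 0  [terminal]
14. n1.hot = 13  [(if A.tag then S₁.live else S₁.hot) + 11]
15. n1.live = 6  [S₁.live * -1 + 33]
16. n0.hot = 28  [S₁.live + S₁.hot + 9]
17. n0.live = 4  [S₁.live * 2 - 8]

28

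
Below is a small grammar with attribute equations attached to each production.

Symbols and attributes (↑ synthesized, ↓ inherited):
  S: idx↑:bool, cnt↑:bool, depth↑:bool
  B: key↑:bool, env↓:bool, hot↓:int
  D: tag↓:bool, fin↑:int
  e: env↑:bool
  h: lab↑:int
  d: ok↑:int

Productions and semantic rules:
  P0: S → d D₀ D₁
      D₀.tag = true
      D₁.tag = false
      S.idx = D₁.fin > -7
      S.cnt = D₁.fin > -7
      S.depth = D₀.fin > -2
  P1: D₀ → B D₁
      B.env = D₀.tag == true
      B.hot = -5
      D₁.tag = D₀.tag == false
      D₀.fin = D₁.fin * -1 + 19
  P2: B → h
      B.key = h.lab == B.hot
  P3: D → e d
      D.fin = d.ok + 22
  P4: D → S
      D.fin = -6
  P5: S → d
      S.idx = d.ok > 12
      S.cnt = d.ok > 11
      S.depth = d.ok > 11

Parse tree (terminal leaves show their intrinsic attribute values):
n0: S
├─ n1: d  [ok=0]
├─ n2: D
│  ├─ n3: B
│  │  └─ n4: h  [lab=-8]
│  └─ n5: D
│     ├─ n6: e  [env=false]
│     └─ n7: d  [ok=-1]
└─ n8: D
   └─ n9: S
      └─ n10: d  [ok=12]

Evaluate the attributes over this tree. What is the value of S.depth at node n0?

1. n1.ok = 0  [terminal]
2. n2.tag = true  [true]
3. n3.env = true  [D₀.tag == true]
4. n3.hot = -5  [-5]
5. n4.lab = -8  [terminal]
6. n3.key = false  [h.lab == B.hot]
7. n5.tag = false  [D₀.tag == false]
8. n6.env = false  [terminal]
9. n7.ok = -1  [terminal]
10. n5.fin = 21  [d.ok + 22]
11. n2.fin = -2  [D₁.fin * -1 + 19]
12. n8.tag = false  [false]
13. n10.ok = 12  [terminal]
14. n9.idx = false  [d.ok > 12]
15. n9.cnt = true  [d.ok > 11]
16. n9.depth = true  [d.ok > 11]
17. n8.fin = -6  [-6]
18. n0.idx = true  [D₁.fin > -7]
19. n0.cnt = true  [D₁.fin > -7]
20. n0.depth = false  [D₀.fin > -2]

false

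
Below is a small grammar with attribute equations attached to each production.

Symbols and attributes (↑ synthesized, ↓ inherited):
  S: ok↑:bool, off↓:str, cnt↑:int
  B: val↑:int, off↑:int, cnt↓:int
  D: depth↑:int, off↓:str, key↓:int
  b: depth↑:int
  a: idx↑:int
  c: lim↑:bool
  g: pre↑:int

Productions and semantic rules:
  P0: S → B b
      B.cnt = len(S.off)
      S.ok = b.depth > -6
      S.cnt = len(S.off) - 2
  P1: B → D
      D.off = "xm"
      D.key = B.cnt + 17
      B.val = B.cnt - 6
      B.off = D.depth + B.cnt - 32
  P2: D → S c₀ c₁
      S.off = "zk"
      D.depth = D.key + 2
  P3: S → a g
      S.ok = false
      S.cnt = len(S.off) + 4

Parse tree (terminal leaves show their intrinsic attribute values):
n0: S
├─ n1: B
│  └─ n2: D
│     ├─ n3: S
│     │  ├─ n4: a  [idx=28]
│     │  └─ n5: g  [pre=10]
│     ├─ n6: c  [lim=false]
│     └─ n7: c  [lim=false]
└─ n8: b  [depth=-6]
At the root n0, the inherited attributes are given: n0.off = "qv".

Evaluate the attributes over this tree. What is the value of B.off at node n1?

-9

1. n0.off = "qv"  [given at root]
2. n1.cnt = 2  [len(S.off)]
3. n2.off = "xm"  ["xm"]
4. n2.key = 19  [B.cnt + 17]
5. n3.off = "zk"  ["zk"]
6. n4.idx = 28  [terminal]
7. n5.pre = 10  [terminal]
8. n3.ok = false  [false]
9. n3.cnt = 6  [len(S.off) + 4]
10. n6.lim = false  [terminal]
11. n7.lim = false  [terminal]
12. n2.depth = 21  [D.key + 2]
13. n1.val = -4  [B.cnt - 6]
14. n1.off = -9  [D.depth + B.cnt - 32]
15. n8.depth = -6  [terminal]
16. n0.ok = false  [b.depth > -6]
17. n0.cnt = 0  [len(S.off) - 2]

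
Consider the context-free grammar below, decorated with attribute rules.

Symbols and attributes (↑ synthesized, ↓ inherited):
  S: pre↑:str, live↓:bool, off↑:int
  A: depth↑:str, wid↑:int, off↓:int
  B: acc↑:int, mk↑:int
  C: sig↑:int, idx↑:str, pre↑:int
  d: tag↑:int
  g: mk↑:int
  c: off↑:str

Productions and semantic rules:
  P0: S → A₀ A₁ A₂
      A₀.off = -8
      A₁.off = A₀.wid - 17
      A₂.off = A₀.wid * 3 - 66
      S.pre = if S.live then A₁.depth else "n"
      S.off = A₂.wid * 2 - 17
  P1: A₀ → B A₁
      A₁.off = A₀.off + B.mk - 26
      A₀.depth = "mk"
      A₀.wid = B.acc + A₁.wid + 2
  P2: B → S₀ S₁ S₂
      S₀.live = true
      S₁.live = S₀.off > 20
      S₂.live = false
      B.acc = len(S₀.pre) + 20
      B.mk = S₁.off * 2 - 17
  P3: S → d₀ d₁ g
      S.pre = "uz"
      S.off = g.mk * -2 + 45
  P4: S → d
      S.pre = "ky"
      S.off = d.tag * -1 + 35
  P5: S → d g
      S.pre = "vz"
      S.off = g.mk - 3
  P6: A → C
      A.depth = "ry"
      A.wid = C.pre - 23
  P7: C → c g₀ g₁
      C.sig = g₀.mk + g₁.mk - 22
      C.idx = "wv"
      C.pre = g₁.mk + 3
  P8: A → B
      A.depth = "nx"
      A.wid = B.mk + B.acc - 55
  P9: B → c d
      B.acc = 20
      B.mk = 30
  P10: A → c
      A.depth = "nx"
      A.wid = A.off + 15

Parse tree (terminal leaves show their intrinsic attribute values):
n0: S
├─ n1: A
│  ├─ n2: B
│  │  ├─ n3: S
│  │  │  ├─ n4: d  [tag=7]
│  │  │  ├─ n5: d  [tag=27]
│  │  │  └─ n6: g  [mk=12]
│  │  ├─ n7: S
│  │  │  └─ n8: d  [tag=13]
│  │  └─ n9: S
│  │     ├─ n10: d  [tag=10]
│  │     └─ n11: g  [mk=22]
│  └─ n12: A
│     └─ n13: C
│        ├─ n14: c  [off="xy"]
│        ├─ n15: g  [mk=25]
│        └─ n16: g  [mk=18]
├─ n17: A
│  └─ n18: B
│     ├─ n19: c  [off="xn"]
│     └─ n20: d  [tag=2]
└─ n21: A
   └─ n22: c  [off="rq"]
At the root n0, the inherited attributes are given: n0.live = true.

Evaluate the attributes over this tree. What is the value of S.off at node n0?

13

1. n0.live = true  [given at root]
2. n1.off = -8  [-8]
3. n3.live = true  [true]
4. n4.tag = 7  [terminal]
5. n5.tag = 27  [terminal]
6. n6.mk = 12  [terminal]
7. n3.pre = "uz"  ["uz"]
8. n3.off = 21  [g.mk * -2 + 45]
9. n7.live = true  [S₀.off > 20]
10. n8.tag = 13  [terminal]
11. n7.pre = "ky"  ["ky"]
12. n7.off = 22  [d.tag * -1 + 35]
13. n9.live = false  [false]
14. n10.tag = 10  [terminal]
15. n11.mk = 22  [terminal]
16. n9.pre = "vz"  ["vz"]
17. n9.off = 19  [g.mk - 3]
18. n2.acc = 22  [len(S₀.pre) + 20]
19. n2.mk = 27  [S₁.off * 2 - 17]
20. n12.off = -7  [A₀.off + B.mk - 26]
21. n14.off = "xy"  [terminal]
22. n15.mk = 25  [terminal]
23. n16.mk = 18  [terminal]
24. n13.sig = 21  [g₀.mk + g₁.mk - 22]
25. n13.idx = "wv"  ["wv"]
26. n13.pre = 21  [g₁.mk + 3]
27. n12.depth = "ry"  ["ry"]
28. n12.wid = -2  [C.pre - 23]
29. n1.depth = "mk"  ["mk"]
30. n1.wid = 22  [B.acc + A₁.wid + 2]
31. n17.off = 5  [A₀.wid - 17]
32. n19.off = "xn"  [terminal]
33. n20.tag = 2  [terminal]
34. n18.acc = 20  [20]
35. n18.mk = 30  [30]
36. n17.depth = "nx"  ["nx"]
37. n17.wid = -5  [B.mk + B.acc - 55]
38. n21.off = 0  [A₀.wid * 3 - 66]
39. n22.off = "rq"  [terminal]
40. n21.depth = "nx"  ["nx"]
41. n21.wid = 15  [A.off + 15]
42. n0.pre = "nx"  [if S.live then A₁.depth else "n"]
43. n0.off = 13  [A₂.wid * 2 - 17]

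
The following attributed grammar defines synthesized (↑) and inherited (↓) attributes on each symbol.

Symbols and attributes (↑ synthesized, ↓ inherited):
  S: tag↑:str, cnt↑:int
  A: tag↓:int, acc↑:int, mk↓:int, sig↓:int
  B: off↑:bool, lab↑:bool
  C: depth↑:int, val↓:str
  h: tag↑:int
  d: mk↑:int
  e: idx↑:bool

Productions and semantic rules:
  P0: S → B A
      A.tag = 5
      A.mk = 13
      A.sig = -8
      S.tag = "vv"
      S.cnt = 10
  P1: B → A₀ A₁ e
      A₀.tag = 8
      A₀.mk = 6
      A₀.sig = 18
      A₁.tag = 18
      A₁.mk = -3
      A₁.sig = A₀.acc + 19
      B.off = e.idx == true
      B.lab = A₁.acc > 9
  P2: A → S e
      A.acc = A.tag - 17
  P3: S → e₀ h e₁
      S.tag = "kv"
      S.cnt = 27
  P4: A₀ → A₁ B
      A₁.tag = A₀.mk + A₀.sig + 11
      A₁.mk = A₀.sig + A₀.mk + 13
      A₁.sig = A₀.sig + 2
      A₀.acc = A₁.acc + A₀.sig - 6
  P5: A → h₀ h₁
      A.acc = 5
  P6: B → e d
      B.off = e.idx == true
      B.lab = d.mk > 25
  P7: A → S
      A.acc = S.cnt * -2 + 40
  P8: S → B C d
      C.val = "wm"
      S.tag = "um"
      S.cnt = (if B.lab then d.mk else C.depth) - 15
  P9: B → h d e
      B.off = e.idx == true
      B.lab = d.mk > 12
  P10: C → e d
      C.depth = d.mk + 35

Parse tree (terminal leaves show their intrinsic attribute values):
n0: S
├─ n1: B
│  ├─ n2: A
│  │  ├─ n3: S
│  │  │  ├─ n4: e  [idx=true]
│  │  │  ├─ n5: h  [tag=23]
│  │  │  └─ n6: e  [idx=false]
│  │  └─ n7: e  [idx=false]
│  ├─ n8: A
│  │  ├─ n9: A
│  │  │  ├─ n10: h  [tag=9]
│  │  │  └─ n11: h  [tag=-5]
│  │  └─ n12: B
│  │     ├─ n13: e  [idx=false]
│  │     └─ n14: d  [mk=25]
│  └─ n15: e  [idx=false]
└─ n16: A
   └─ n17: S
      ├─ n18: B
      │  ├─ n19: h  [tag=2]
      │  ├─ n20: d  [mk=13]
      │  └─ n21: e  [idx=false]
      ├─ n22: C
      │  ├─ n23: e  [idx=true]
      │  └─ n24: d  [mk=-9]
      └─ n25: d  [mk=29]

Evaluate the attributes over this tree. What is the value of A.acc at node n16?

12

1. n2.tag = 8  [8]
2. n2.mk = 6  [6]
3. n2.sig = 18  [18]
4. n4.idx = true  [terminal]
5. n5.tag = 23  [terminal]
6. n6.idx = false  [terminal]
7. n3.tag = "kv"  ["kv"]
8. n3.cnt = 27  [27]
9. n7.idx = false  [terminal]
10. n2.acc = -9  [A.tag - 17]
11. n8.tag = 18  [18]
12. n8.mk = -3  [-3]
13. n8.sig = 10  [A₀.acc + 19]
14. n9.tag = 18  [A₀.mk + A₀.sig + 11]
15. n9.mk = 20  [A₀.sig + A₀.mk + 13]
16. n9.sig = 12  [A₀.sig + 2]
17. n10.tag = 9  [terminal]
18. n11.tag = -5  [terminal]
19. n9.acc = 5  [5]
20. n13.idx = false  [terminal]
21. n14.mk = 25  [terminal]
22. n12.off = false  [e.idx == true]
23. n12.lab = false  [d.mk > 25]
24. n8.acc = 9  [A₁.acc + A₀.sig - 6]
25. n15.idx = false  [terminal]
26. n1.off = false  [e.idx == true]
27. n1.lab = false  [A₁.acc > 9]
28. n16.tag = 5  [5]
29. n16.mk = 13  [13]
30. n16.sig = -8  [-8]
31. n19.tag = 2  [terminal]
32. n20.mk = 13  [terminal]
33. n21.idx = false  [terminal]
34. n18.off = false  [e.idx == true]
35. n18.lab = true  [d.mk > 12]
36. n22.val = "wm"  ["wm"]
37. n23.idx = true  [terminal]
38. n24.mk = -9  [terminal]
39. n22.depth = 26  [d.mk + 35]
40. n25.mk = 29  [terminal]
41. n17.tag = "um"  ["um"]
42. n17.cnt = 14  [(if B.lab then d.mk else C.depth) - 15]
43. n16.acc = 12  [S.cnt * -2 + 40]
44. n0.tag = "vv"  ["vv"]
45. n0.cnt = 10  [10]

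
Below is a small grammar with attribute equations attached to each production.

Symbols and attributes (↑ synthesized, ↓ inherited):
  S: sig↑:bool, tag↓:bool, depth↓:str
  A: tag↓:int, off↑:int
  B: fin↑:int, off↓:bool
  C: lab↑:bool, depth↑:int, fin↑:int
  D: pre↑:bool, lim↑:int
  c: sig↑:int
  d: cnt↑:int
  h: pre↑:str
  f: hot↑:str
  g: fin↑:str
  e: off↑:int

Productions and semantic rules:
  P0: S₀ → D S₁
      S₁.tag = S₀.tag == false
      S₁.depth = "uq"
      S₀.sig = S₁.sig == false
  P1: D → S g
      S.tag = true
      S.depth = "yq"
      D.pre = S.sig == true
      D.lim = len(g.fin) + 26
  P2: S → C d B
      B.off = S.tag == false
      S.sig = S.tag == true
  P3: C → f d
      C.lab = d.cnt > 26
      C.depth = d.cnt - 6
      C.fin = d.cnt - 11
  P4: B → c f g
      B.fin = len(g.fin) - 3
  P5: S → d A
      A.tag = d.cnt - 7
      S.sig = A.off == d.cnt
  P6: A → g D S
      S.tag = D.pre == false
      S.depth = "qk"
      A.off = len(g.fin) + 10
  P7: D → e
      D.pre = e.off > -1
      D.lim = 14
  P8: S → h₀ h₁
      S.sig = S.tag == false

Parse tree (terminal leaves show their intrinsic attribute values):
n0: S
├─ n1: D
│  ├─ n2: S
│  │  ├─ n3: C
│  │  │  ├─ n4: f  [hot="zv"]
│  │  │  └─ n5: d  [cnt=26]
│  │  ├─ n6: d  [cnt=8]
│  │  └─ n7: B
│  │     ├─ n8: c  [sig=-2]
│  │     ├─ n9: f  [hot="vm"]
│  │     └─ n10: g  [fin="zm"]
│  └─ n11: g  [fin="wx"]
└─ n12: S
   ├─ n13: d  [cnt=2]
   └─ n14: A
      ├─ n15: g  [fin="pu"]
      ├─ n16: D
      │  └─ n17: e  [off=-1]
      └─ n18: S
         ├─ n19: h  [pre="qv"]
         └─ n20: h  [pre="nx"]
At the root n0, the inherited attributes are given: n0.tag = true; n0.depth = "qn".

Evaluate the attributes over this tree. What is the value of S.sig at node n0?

true

1. n0.tag = true  [given at root]
2. n0.depth = "qn"  [given at root]
3. n2.tag = true  [true]
4. n2.depth = "yq"  ["yq"]
5. n4.hot = "zv"  [terminal]
6. n5.cnt = 26  [terminal]
7. n3.lab = false  [d.cnt > 26]
8. n3.depth = 20  [d.cnt - 6]
9. n3.fin = 15  [d.cnt - 11]
10. n6.cnt = 8  [terminal]
11. n7.off = false  [S.tag == false]
12. n8.sig = -2  [terminal]
13. n9.hot = "vm"  [terminal]
14. n10.fin = "zm"  [terminal]
15. n7.fin = -1  [len(g.fin) - 3]
16. n2.sig = true  [S.tag == true]
17. n11.fin = "wx"  [terminal]
18. n1.pre = true  [S.sig == true]
19. n1.lim = 28  [len(g.fin) + 26]
20. n12.tag = false  [S₀.tag == false]
21. n12.depth = "uq"  ["uq"]
22. n13.cnt = 2  [terminal]
23. n14.tag = -5  [d.cnt - 7]
24. n15.fin = "pu"  [terminal]
25. n17.off = -1  [terminal]
26. n16.pre = false  [e.off > -1]
27. n16.lim = 14  [14]
28. n18.tag = true  [D.pre == false]
29. n18.depth = "qk"  ["qk"]
30. n19.pre = "qv"  [terminal]
31. n20.pre = "nx"  [terminal]
32. n18.sig = false  [S.tag == false]
33. n14.off = 12  [len(g.fin) + 10]
34. n12.sig = false  [A.off == d.cnt]
35. n0.sig = true  [S₁.sig == false]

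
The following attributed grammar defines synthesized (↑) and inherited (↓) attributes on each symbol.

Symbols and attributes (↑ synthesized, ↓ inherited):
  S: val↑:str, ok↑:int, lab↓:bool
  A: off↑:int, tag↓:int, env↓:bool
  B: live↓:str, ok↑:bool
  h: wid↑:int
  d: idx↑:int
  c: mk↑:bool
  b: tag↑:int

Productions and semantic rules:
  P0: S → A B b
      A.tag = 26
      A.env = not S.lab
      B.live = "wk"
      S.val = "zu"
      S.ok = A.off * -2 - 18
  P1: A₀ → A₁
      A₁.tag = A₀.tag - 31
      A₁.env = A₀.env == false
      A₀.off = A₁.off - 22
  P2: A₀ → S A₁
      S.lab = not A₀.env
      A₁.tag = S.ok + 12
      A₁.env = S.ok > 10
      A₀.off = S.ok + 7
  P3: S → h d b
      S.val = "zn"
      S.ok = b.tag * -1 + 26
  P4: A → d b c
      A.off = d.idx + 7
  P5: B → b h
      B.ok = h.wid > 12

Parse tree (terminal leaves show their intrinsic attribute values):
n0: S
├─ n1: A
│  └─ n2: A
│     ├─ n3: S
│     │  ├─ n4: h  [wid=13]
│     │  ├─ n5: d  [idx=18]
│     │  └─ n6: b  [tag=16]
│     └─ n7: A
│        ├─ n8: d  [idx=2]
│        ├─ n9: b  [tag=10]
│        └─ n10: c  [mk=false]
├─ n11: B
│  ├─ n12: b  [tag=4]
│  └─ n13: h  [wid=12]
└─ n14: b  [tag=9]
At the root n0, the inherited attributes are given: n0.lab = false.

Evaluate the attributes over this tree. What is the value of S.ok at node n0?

-8

1. n0.lab = false  [given at root]
2. n1.tag = 26  [26]
3. n1.env = true  [not S.lab]
4. n2.tag = -5  [A₀.tag - 31]
5. n2.env = false  [A₀.env == false]
6. n3.lab = true  [not A₀.env]
7. n4.wid = 13  [terminal]
8. n5.idx = 18  [terminal]
9. n6.tag = 16  [terminal]
10. n3.val = "zn"  ["zn"]
11. n3.ok = 10  [b.tag * -1 + 26]
12. n7.tag = 22  [S.ok + 12]
13. n7.env = false  [S.ok > 10]
14. n8.idx = 2  [terminal]
15. n9.tag = 10  [terminal]
16. n10.mk = false  [terminal]
17. n7.off = 9  [d.idx + 7]
18. n2.off = 17  [S.ok + 7]
19. n1.off = -5  [A₁.off - 22]
20. n11.live = "wk"  ["wk"]
21. n12.tag = 4  [terminal]
22. n13.wid = 12  [terminal]
23. n11.ok = false  [h.wid > 12]
24. n14.tag = 9  [terminal]
25. n0.val = "zu"  ["zu"]
26. n0.ok = -8  [A.off * -2 - 18]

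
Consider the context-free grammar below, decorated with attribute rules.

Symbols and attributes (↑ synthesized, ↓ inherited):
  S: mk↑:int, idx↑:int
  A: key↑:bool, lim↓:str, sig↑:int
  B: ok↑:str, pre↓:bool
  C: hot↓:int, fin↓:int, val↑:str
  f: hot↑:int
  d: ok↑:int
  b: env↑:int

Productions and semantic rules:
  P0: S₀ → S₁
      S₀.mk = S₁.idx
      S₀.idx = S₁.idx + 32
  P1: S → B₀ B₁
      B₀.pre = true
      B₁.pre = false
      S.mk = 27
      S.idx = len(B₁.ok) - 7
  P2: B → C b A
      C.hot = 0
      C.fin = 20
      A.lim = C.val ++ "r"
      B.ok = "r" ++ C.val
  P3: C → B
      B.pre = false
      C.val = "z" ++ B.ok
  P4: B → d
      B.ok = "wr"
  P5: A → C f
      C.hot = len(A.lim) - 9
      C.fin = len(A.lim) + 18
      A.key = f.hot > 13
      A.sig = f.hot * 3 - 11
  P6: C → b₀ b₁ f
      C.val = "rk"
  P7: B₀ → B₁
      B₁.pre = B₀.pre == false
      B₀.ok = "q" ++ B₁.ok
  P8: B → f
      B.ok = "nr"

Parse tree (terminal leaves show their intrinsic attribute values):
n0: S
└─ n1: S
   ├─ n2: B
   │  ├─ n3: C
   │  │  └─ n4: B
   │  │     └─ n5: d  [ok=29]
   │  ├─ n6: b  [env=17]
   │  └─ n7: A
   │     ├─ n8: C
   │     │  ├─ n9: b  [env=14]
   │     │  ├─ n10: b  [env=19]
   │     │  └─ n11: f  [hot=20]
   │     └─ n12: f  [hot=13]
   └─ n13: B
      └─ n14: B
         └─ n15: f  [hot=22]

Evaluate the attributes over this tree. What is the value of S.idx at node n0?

28

1. n2.pre = true  [true]
2. n3.hot = 0  [0]
3. n3.fin = 20  [20]
4. n4.pre = false  [false]
5. n5.ok = 29  [terminal]
6. n4.ok = "wr"  ["wr"]
7. n3.val = "zwr"  ["z" ++ B.ok]
8. n6.env = 17  [terminal]
9. n7.lim = "zwrr"  [C.val ++ "r"]
10. n8.hot = -5  [len(A.lim) - 9]
11. n8.fin = 22  [len(A.lim) + 18]
12. n9.env = 14  [terminal]
13. n10.env = 19  [terminal]
14. n11.hot = 20  [terminal]
15. n8.val = "rk"  ["rk"]
16. n12.hot = 13  [terminal]
17. n7.key = false  [f.hot > 13]
18. n7.sig = 28  [f.hot * 3 - 11]
19. n2.ok = "rzwr"  ["r" ++ C.val]
20. n13.pre = false  [false]
21. n14.pre = true  [B₀.pre == false]
22. n15.hot = 22  [terminal]
23. n14.ok = "nr"  ["nr"]
24. n13.ok = "qnr"  ["q" ++ B₁.ok]
25. n1.mk = 27  [27]
26. n1.idx = -4  [len(B₁.ok) - 7]
27. n0.mk = -4  [S₁.idx]
28. n0.idx = 28  [S₁.idx + 32]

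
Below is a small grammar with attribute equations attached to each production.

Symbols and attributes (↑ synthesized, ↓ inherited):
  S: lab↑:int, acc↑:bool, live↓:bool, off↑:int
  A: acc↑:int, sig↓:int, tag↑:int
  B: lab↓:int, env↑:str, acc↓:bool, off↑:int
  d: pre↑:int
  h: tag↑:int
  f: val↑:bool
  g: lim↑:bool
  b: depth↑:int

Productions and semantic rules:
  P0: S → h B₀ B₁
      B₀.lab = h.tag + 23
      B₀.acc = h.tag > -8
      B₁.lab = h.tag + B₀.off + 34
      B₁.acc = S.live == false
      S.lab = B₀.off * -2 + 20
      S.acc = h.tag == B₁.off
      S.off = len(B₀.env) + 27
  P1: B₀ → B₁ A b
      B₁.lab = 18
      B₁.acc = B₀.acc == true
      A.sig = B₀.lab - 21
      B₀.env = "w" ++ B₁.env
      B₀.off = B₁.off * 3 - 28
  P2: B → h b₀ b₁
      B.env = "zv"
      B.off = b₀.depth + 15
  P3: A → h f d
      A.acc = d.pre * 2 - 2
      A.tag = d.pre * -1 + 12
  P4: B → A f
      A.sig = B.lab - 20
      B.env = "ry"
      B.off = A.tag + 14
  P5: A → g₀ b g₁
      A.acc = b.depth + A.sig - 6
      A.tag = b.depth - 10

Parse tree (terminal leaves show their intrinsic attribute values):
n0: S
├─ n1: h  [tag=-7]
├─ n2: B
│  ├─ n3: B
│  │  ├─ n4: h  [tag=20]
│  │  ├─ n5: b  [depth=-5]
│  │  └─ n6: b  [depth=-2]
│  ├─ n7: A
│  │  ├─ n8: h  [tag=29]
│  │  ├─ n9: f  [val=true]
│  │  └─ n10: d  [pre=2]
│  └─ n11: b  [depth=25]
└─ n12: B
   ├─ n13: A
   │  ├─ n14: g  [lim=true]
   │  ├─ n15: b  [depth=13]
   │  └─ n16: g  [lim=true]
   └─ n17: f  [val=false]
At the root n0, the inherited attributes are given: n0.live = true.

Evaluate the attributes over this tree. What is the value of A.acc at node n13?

1. n0.live = true  [given at root]
2. n1.tag = -7  [terminal]
3. n2.lab = 16  [h.tag + 23]
4. n2.acc = true  [h.tag > -8]
5. n3.lab = 18  [18]
6. n3.acc = true  [B₀.acc == true]
7. n4.tag = 20  [terminal]
8. n5.depth = -5  [terminal]
9. n6.depth = -2  [terminal]
10. n3.env = "zv"  ["zv"]
11. n3.off = 10  [b₀.depth + 15]
12. n7.sig = -5  [B₀.lab - 21]
13. n8.tag = 29  [terminal]
14. n9.val = true  [terminal]
15. n10.pre = 2  [terminal]
16. n7.acc = 2  [d.pre * 2 - 2]
17. n7.tag = 10  [d.pre * -1 + 12]
18. n11.depth = 25  [terminal]
19. n2.env = "wzv"  ["w" ++ B₁.env]
20. n2.off = 2  [B₁.off * 3 - 28]
21. n12.lab = 29  [h.tag + B₀.off + 34]
22. n12.acc = false  [S.live == false]
23. n13.sig = 9  [B.lab - 20]
24. n14.lim = true  [terminal]
25. n15.depth = 13  [terminal]
26. n16.lim = true  [terminal]
27. n13.acc = 16  [b.depth + A.sig - 6]
28. n13.tag = 3  [b.depth - 10]
29. n17.val = false  [terminal]
30. n12.env = "ry"  ["ry"]
31. n12.off = 17  [A.tag + 14]
32. n0.lab = 16  [B₀.off * -2 + 20]
33. n0.acc = false  [h.tag == B₁.off]
34. n0.off = 30  [len(B₀.env) + 27]

16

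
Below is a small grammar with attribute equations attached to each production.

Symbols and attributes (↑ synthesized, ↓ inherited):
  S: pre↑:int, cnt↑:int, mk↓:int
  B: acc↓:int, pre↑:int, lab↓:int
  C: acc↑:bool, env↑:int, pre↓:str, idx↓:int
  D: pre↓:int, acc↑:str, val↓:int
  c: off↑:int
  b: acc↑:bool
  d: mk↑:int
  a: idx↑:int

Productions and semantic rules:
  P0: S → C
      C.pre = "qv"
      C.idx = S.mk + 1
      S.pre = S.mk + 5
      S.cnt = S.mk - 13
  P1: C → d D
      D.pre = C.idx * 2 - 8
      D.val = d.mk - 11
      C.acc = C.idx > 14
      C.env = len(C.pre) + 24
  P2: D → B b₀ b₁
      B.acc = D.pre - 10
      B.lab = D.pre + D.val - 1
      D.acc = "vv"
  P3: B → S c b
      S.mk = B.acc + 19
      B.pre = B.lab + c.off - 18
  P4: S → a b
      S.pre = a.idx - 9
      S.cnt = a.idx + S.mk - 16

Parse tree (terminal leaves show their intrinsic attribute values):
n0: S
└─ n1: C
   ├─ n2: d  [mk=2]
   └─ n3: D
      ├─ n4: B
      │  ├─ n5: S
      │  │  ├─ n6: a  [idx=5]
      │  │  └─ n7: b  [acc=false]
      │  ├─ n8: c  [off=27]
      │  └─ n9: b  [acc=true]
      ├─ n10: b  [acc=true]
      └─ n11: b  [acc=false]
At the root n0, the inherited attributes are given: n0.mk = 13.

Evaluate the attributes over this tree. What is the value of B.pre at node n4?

1. n0.mk = 13  [given at root]
2. n1.pre = "qv"  ["qv"]
3. n1.idx = 14  [S.mk + 1]
4. n2.mk = 2  [terminal]
5. n3.pre = 20  [C.idx * 2 - 8]
6. n3.val = -9  [d.mk - 11]
7. n4.acc = 10  [D.pre - 10]
8. n4.lab = 10  [D.pre + D.val - 1]
9. n5.mk = 29  [B.acc + 19]
10. n6.idx = 5  [terminal]
11. n7.acc = false  [terminal]
12. n5.pre = -4  [a.idx - 9]
13. n5.cnt = 18  [a.idx + S.mk - 16]
14. n8.off = 27  [terminal]
15. n9.acc = true  [terminal]
16. n4.pre = 19  [B.lab + c.off - 18]
17. n10.acc = true  [terminal]
18. n11.acc = false  [terminal]
19. n3.acc = "vv"  ["vv"]
20. n1.acc = false  [C.idx > 14]
21. n1.env = 26  [len(C.pre) + 24]
22. n0.pre = 18  [S.mk + 5]
23. n0.cnt = 0  [S.mk - 13]

19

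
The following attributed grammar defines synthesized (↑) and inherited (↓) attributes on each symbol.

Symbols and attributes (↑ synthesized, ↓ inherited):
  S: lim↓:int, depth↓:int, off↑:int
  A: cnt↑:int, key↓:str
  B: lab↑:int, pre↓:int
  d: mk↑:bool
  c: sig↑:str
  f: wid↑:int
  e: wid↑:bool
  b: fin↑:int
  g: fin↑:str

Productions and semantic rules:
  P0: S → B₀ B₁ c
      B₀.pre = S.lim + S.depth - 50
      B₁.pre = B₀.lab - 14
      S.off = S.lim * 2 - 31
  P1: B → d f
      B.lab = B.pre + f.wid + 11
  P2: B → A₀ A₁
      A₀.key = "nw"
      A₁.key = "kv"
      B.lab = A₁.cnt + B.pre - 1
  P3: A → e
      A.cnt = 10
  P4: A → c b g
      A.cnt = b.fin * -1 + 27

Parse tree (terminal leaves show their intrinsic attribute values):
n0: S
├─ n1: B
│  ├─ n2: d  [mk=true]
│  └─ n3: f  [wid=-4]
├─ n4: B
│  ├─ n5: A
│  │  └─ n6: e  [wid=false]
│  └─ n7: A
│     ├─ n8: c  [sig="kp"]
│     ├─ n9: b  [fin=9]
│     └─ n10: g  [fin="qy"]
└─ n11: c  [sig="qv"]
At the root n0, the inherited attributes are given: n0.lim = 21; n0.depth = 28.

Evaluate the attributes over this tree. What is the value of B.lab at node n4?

1. n0.lim = 21  [given at root]
2. n0.depth = 28  [given at root]
3. n1.pre = -1  [S.lim + S.depth - 50]
4. n2.mk = true  [terminal]
5. n3.wid = -4  [terminal]
6. n1.lab = 6  [B.pre + f.wid + 11]
7. n4.pre = -8  [B₀.lab - 14]
8. n5.key = "nw"  ["nw"]
9. n6.wid = false  [terminal]
10. n5.cnt = 10  [10]
11. n7.key = "kv"  ["kv"]
12. n8.sig = "kp"  [terminal]
13. n9.fin = 9  [terminal]
14. n10.fin = "qy"  [terminal]
15. n7.cnt = 18  [b.fin * -1 + 27]
16. n4.lab = 9  [A₁.cnt + B.pre - 1]
17. n11.sig = "qv"  [terminal]
18. n0.off = 11  [S.lim * 2 - 31]

9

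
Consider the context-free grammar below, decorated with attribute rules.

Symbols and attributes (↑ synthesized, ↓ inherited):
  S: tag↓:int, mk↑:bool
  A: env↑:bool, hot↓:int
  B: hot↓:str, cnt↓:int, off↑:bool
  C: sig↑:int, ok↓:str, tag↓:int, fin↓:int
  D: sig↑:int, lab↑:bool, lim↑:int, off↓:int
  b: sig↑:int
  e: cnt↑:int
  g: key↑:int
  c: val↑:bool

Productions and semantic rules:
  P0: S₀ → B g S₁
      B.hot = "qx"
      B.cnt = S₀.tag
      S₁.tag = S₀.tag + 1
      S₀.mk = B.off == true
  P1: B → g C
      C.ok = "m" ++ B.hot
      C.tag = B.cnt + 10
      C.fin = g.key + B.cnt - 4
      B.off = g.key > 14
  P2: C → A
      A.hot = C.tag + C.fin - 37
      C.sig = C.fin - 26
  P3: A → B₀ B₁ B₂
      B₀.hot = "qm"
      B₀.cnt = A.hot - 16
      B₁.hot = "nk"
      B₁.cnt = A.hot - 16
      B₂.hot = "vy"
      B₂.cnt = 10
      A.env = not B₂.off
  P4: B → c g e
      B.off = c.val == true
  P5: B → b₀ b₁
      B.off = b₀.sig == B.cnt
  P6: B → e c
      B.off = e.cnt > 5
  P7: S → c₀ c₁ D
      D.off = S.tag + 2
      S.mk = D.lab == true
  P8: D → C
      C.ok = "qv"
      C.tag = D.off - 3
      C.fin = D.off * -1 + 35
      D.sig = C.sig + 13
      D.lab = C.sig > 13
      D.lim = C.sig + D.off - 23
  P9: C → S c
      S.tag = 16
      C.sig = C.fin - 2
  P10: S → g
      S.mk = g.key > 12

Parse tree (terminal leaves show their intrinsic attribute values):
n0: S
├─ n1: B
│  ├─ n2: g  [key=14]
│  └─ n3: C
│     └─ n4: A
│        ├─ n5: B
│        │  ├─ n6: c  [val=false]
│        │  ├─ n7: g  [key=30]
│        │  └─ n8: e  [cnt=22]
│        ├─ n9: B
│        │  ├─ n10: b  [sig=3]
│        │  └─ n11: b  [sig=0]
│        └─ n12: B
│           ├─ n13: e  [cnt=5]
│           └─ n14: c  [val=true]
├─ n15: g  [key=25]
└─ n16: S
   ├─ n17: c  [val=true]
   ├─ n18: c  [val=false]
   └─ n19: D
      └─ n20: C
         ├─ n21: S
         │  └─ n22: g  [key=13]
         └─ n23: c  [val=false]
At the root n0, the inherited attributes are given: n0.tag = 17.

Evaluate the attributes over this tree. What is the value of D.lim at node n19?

10

1. n0.tag = 17  [given at root]
2. n1.hot = "qx"  ["qx"]
3. n1.cnt = 17  [S₀.tag]
4. n2.key = 14  [terminal]
5. n3.ok = "mqx"  ["m" ++ B.hot]
6. n3.tag = 27  [B.cnt + 10]
7. n3.fin = 27  [g.key + B.cnt - 4]
8. n4.hot = 17  [C.tag + C.fin - 37]
9. n5.hot = "qm"  ["qm"]
10. n5.cnt = 1  [A.hot - 16]
11. n6.val = false  [terminal]
12. n7.key = 30  [terminal]
13. n8.cnt = 22  [terminal]
14. n5.off = false  [c.val == true]
15. n9.hot = "nk"  ["nk"]
16. n9.cnt = 1  [A.hot - 16]
17. n10.sig = 3  [terminal]
18. n11.sig = 0  [terminal]
19. n9.off = false  [b₀.sig == B.cnt]
20. n12.hot = "vy"  ["vy"]
21. n12.cnt = 10  [10]
22. n13.cnt = 5  [terminal]
23. n14.val = true  [terminal]
24. n12.off = false  [e.cnt > 5]
25. n4.env = true  [not B₂.off]
26. n3.sig = 1  [C.fin - 26]
27. n1.off = false  [g.key > 14]
28. n15.key = 25  [terminal]
29. n16.tag = 18  [S₀.tag + 1]
30. n17.val = true  [terminal]
31. n18.val = false  [terminal]
32. n19.off = 20  [S.tag + 2]
33. n20.ok = "qv"  ["qv"]
34. n20.tag = 17  [D.off - 3]
35. n20.fin = 15  [D.off * -1 + 35]
36. n21.tag = 16  [16]
37. n22.key = 13  [terminal]
38. n21.mk = true  [g.key > 12]
39. n23.val = false  [terminal]
40. n20.sig = 13  [C.fin - 2]
41. n19.sig = 26  [C.sig + 13]
42. n19.lab = false  [C.sig > 13]
43. n19.lim = 10  [C.sig + D.off - 23]
44. n16.mk = false  [D.lab == true]
45. n0.mk = false  [B.off == true]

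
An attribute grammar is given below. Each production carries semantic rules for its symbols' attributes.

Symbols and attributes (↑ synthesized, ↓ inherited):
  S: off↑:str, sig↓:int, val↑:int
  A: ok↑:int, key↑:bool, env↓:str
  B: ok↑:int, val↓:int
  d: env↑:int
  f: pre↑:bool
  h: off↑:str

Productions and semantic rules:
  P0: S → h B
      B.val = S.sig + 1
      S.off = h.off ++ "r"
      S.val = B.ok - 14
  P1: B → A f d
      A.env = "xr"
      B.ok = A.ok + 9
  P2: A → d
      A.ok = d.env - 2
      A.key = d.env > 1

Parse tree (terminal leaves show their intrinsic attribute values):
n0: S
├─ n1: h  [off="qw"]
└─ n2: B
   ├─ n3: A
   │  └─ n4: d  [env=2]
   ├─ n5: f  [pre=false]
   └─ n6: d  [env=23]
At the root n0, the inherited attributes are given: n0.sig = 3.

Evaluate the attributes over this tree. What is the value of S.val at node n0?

1. n0.sig = 3  [given at root]
2. n1.off = "qw"  [terminal]
3. n2.val = 4  [S.sig + 1]
4. n3.env = "xr"  ["xr"]
5. n4.env = 2  [terminal]
6. n3.ok = 0  [d.env - 2]
7. n3.key = true  [d.env > 1]
8. n5.pre = false  [terminal]
9. n6.env = 23  [terminal]
10. n2.ok = 9  [A.ok + 9]
11. n0.off = "qwr"  [h.off ++ "r"]
12. n0.val = -5  [B.ok - 14]

-5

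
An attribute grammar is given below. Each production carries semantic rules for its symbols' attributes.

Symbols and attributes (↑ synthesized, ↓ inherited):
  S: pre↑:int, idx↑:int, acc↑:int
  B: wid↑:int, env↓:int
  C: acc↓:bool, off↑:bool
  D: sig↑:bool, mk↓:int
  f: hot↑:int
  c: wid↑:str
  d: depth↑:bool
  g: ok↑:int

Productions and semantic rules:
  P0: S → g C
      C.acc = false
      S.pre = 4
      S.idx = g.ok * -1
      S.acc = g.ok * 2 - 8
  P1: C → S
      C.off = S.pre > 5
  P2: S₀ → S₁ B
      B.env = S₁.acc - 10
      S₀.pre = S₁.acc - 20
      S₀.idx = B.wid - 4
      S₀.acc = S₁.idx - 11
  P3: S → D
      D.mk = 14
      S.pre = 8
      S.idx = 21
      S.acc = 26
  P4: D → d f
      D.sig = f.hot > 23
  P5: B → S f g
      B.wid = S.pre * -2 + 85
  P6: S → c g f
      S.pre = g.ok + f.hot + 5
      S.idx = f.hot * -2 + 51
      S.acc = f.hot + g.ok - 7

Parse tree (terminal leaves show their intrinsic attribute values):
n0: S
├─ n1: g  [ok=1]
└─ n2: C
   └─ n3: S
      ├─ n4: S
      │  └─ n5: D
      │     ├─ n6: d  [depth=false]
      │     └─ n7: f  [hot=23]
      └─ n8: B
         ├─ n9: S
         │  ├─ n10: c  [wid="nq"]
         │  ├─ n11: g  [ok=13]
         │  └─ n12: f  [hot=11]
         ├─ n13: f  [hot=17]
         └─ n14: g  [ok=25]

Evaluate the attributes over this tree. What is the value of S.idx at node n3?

23

1. n1.ok = 1  [terminal]
2. n2.acc = false  [false]
3. n5.mk = 14  [14]
4. n6.depth = false  [terminal]
5. n7.hot = 23  [terminal]
6. n5.sig = false  [f.hot > 23]
7. n4.pre = 8  [8]
8. n4.idx = 21  [21]
9. n4.acc = 26  [26]
10. n8.env = 16  [S₁.acc - 10]
11. n10.wid = "nq"  [terminal]
12. n11.ok = 13  [terminal]
13. n12.hot = 11  [terminal]
14. n9.pre = 29  [g.ok + f.hot + 5]
15. n9.idx = 29  [f.hot * -2 + 51]
16. n9.acc = 17  [f.hot + g.ok - 7]
17. n13.hot = 17  [terminal]
18. n14.ok = 25  [terminal]
19. n8.wid = 27  [S.pre * -2 + 85]
20. n3.pre = 6  [S₁.acc - 20]
21. n3.idx = 23  [B.wid - 4]
22. n3.acc = 10  [S₁.idx - 11]
23. n2.off = true  [S.pre > 5]
24. n0.pre = 4  [4]
25. n0.idx = -1  [g.ok * -1]
26. n0.acc = -6  [g.ok * 2 - 8]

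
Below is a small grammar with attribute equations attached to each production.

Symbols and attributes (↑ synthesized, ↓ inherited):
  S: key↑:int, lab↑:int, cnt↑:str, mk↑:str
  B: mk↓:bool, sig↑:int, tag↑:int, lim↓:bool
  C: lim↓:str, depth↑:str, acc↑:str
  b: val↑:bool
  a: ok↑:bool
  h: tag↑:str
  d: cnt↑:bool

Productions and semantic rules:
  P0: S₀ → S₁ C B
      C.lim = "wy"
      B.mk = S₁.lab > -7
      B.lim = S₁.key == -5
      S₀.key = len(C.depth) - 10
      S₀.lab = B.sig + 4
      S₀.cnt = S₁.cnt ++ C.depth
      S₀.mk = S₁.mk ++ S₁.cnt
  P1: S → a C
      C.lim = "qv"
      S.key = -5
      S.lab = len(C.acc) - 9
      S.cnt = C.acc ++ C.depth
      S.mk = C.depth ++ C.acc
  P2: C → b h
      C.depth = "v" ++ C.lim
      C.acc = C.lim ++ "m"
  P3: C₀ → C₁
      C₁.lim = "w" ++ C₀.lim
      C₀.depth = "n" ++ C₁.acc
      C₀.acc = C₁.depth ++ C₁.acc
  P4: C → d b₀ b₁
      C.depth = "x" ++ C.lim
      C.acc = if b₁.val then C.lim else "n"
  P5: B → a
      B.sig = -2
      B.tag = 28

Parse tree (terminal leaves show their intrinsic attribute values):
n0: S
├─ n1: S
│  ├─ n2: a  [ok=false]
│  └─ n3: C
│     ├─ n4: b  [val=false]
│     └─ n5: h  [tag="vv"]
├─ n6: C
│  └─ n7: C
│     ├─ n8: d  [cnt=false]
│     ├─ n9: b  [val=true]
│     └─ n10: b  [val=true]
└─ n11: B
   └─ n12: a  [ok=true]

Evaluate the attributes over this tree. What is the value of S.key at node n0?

1. n2.ok = false  [terminal]
2. n3.lim = "qv"  ["qv"]
3. n4.val = false  [terminal]
4. n5.tag = "vv"  [terminal]
5. n3.depth = "vqv"  ["v" ++ C.lim]
6. n3.acc = "qvm"  [C.lim ++ "m"]
7. n1.key = -5  [-5]
8. n1.lab = -6  [len(C.acc) - 9]
9. n1.cnt = "qvmvqv"  [C.acc ++ C.depth]
10. n1.mk = "vqvqvm"  [C.depth ++ C.acc]
11. n6.lim = "wy"  ["wy"]
12. n7.lim = "wwy"  ["w" ++ C₀.lim]
13. n8.cnt = false  [terminal]
14. n9.val = true  [terminal]
15. n10.val = true  [terminal]
16. n7.depth = "xwwy"  ["x" ++ C.lim]
17. n7.acc = "wwy"  [if b₁.val then C.lim else "n"]
18. n6.depth = "nwwy"  ["n" ++ C₁.acc]
19. n6.acc = "xwwywwy"  [C₁.depth ++ C₁.acc]
20. n11.mk = true  [S₁.lab > -7]
21. n11.lim = true  [S₁.key == -5]
22. n12.ok = true  [terminal]
23. n11.sig = -2  [-2]
24. n11.tag = 28  [28]
25. n0.key = -6  [len(C.depth) - 10]
26. n0.lab = 2  [B.sig + 4]
27. n0.cnt = "qvmvqvnwwy"  [S₁.cnt ++ C.depth]
28. n0.mk = "vqvqvmqvmvqv"  [S₁.mk ++ S₁.cnt]

-6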